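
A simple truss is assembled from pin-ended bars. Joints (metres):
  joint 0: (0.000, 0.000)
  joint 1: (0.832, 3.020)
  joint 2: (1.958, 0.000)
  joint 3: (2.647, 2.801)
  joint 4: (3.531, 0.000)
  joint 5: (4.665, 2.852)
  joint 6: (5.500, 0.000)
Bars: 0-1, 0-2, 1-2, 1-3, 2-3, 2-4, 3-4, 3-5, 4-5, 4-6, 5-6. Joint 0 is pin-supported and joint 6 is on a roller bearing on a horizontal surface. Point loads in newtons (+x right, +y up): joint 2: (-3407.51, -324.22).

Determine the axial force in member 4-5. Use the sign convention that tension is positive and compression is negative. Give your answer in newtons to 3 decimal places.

126.401

N=7 nodes, M=11 members, R=3 reactions → 2N=14, M+R=14
member 0 (0-1): L=3.1325, (cx,cy)=(0.2656,0.9641)
member 1 (0-2): L=1.9580, (cx,cy)=(1.0000,0.0000)
member 2 (1-2): L=3.2231, (cx,cy)=(0.3494,-0.9370)
member 3 (1-3): L=1.8282, (cx,cy)=(0.9928,-0.1198)
member 4 (2-3): L=2.8845, (cx,cy)=(0.2389,0.9711)
member 5 (2-4): L=1.5730, (cx,cy)=(1.0000,0.0000)
member 6 (3-4): L=2.9372, (cx,cy)=(0.3010,-0.9536)
member 7 (3-5): L=2.0186, (cx,cy)=(0.9997,0.0253)
member 8 (4-5): L=3.0692, (cx,cy)=(0.3695,0.9292)
member 9 (4-6): L=1.9690, (cx,cy)=(1.0000,0.0000)
member 10 (5-6): L=2.9717, (cx,cy)=(0.2810,-0.9597)
solve A·x = −loads:
  F[0-1] = -216.5765 N (compression)
  F[0-2] = -3349.9869 N (compression)
  F[1-2] = +241.0925 N (tension)
  F[1-3] = -142.7780 N (compression)
  F[2-3] = +101.2495 N (tension)
  F[2-4] = +117.5651 N (tension)
  F[3-4] = -123.1674 N (compression)
  F[3-5] = -80.5213 N (compression)
  F[4-5] = +126.4009 N (tension)
  F[4-6] = +33.7930 N (tension)
  F[5-6] = -120.2675 N (compression)
  Rx@0 = +3407.5100 N
  Ry@0 = +208.7977 N
  Ry@6 = +115.4223 N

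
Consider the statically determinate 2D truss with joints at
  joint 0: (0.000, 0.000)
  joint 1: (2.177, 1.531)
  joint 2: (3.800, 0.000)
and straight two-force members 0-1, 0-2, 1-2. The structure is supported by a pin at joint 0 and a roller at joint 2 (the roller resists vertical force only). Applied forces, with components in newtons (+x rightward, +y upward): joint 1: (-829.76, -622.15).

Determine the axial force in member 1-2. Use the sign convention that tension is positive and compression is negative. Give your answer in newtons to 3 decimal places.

N=3 nodes, M=3 members, R=3 reactions → 2N=6, M+R=6
member 0 (0-1): L=2.6614, (cx,cy)=(0.8180,0.5753)
member 1 (0-2): L=3.8000, (cx,cy)=(1.0000,0.0000)
member 2 (1-2): L=2.2312, (cx,cy)=(0.7274,-0.6862)
solve A·x = −loads:
  F[0-1] = -1043.0735 N (compression)
  F[0-2] = +23.4498 N (tension)
  F[1-2] = -32.2368 N (compression)
  Rx@0 = +829.7600 N
  Ry@0 = +600.0295 N
  Ry@2 = +22.1205 N

-32.237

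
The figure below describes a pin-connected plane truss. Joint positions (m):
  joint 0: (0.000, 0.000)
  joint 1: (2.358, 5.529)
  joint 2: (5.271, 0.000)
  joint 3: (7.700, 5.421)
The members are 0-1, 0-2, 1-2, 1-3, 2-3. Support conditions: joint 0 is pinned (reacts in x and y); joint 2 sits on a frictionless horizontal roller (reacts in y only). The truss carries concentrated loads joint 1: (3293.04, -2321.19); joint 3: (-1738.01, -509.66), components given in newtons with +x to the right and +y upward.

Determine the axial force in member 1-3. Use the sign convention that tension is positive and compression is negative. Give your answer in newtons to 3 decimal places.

N=4 nodes, M=5 members, R=3 reactions → 2N=8, M+R=8
member 0 (0-1): L=6.0108, (cx,cy)=(0.3923,0.9198)
member 1 (0-2): L=5.2710, (cx,cy)=(1.0000,0.0000)
member 2 (1-2): L=6.2494, (cx,cy)=(0.4661,-0.8847)
member 3 (1-3): L=5.3431, (cx,cy)=(0.9998,-0.0202)
member 4 (2-3): L=5.9403, (cx,cy)=(0.4089,0.9126)
solve A·x = −loads:
  F[0-1] = +672.7477 N (tension)
  F[0-2] = +1291.1163 N (tension)
  F[1-2] = -3288.9083 N (compression)
  F[1-3] = -1496.3985 N (compression)
  F[2-3] = -591.6276 N (compression)
  Rx@0 = -1555.0300 N
  Ry@0 = -618.8206 N
  Ry@2 = +3449.6706 N

-1496.398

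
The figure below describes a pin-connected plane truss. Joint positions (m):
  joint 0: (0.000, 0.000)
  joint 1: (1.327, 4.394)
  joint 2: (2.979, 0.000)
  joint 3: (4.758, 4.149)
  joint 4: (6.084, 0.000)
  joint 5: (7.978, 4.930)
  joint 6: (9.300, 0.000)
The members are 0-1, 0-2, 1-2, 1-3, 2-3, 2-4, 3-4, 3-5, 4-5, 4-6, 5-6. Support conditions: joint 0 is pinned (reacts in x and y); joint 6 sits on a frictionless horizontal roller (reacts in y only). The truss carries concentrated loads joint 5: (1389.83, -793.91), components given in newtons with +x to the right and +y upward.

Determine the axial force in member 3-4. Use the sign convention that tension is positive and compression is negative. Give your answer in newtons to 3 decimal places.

-438.794

N=7 nodes, M=11 members, R=3 reactions → 2N=14, M+R=14
member 0 (0-1): L=4.5900, (cx,cy)=(0.2891,0.9573)
member 1 (0-2): L=2.9790, (cx,cy)=(1.0000,0.0000)
member 2 (1-2): L=4.6943, (cx,cy)=(0.3519,-0.9360)
member 3 (1-3): L=3.4397, (cx,cy)=(0.9975,-0.0712)
member 4 (2-3): L=4.5143, (cx,cy)=(0.3941,0.9191)
member 5 (2-4): L=3.1050, (cx,cy)=(1.0000,0.0000)
member 6 (3-4): L=4.3557, (cx,cy)=(0.3044,-0.9525)
member 7 (3-5): L=3.3134, (cx,cy)=(0.9718,0.2357)
member 8 (4-5): L=5.2813, (cx,cy)=(0.3586,0.9335)
member 9 (4-6): L=3.2160, (cx,cy)=(1.0000,0.0000)
member 10 (5-6): L=5.1042, (cx,cy)=(0.2590,-0.9659)
solve A·x = −loads:
  F[0-1] = +651.7357 N (tension)
  F[0-2] = +1201.4091 N (tension)
  F[1-2] = -699.7016 N (compression)
  F[1-3] = +435.7646 N (tension)
  F[2-3] = +712.6096 N (tension)
  F[2-4] = +674.3472 N (tension)
  F[3-4] = -438.7942 N (compression)
  F[3-5] = +873.6809 N (tension)
  F[4-5] = +447.7507 N (tension)
  F[4-6] = +380.1929 N (tension)
  F[5-6] = -1467.9049 N (compression)
  Rx@0 = -1389.8300 N
  Ry@0 = -623.9046 N
  Ry@6 = +1417.8146 N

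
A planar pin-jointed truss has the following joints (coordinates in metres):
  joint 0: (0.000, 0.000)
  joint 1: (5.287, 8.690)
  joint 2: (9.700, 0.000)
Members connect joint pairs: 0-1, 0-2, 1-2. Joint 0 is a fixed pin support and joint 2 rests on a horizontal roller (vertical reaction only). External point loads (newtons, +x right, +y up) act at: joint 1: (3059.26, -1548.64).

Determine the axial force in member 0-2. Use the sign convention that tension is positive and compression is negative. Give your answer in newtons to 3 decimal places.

1820.455

N=3 nodes, M=3 members, R=3 reactions → 2N=6, M+R=6
member 0 (0-1): L=10.1719, (cx,cy)=(0.5198,0.8543)
member 1 (0-2): L=9.7000, (cx,cy)=(1.0000,0.0000)
member 2 (1-2): L=9.7463, (cx,cy)=(0.4528,-0.8916)
solve A·x = −loads:
  F[0-1] = +2383.4040 N (tension)
  F[0-2] = +1820.4550 N (tension)
  F[1-2] = -4020.5595 N (compression)
  Rx@0 = -3059.2600 N
  Ry@0 = -2036.1671 N
  Ry@2 = +3584.8071 N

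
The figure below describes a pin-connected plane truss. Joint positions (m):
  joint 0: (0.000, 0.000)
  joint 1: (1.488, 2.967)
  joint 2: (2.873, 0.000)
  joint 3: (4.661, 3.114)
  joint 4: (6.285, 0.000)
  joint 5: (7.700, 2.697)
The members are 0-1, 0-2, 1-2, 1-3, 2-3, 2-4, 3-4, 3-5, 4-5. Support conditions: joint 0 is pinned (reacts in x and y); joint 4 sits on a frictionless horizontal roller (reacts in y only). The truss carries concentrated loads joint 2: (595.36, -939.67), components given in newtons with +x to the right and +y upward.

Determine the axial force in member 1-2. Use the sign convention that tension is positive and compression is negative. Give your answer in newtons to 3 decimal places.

538.250

N=6 nodes, M=9 members, R=3 reactions → 2N=12, M+R=12
member 0 (0-1): L=3.3192, (cx,cy)=(0.4483,0.8939)
member 1 (0-2): L=2.8730, (cx,cy)=(1.0000,0.0000)
member 2 (1-2): L=3.2743, (cx,cy)=(0.4230,-0.9061)
member 3 (1-3): L=3.1764, (cx,cy)=(0.9989,0.0463)
member 4 (2-3): L=3.5908, (cx,cy)=(0.4979,0.8672)
member 5 (2-4): L=3.4120, (cx,cy)=(1.0000,0.0000)
member 6 (3-4): L=3.5120, (cx,cy)=(0.4624,-0.8867)
member 7 (3-5): L=3.0675, (cx,cy)=(0.9907,-0.1359)
member 8 (4-5): L=3.0457, (cx,cy)=(0.4646,0.8855)
solve A·x = −loads:
  F[0-1] = -570.6868 N (compression)
  F[0-2] = +851.1977 N (tension)
  F[1-2] = +538.2498 N (tension)
  F[1-3] = -484.0283 N (compression)
  F[2-3] = +521.1434 N (tension)
  F[2-4] = +224.0129 N (tension)
  F[3-4] = -484.4463 N (compression)
  F[3-5] = -0.0000 N (compression)
  F[4-5] = +0.0000 N (tension)
  Rx@0 = -595.3600 N
  Ry@0 = +510.1279 N
  Ry@4 = +429.5421 N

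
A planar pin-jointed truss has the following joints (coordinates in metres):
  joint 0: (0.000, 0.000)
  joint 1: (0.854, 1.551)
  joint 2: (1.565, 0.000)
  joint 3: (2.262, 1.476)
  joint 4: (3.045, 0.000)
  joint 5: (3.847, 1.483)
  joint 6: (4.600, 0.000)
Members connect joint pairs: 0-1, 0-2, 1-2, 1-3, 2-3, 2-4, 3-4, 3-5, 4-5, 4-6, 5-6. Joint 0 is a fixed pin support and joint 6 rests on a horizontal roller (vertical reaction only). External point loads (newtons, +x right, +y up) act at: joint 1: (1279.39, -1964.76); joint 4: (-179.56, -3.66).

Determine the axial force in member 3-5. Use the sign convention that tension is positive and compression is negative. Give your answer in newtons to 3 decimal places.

-839.345

N=7 nodes, M=11 members, R=3 reactions → 2N=14, M+R=14
member 0 (0-1): L=1.7706, (cx,cy)=(0.4823,0.8760)
member 1 (0-2): L=1.5650, (cx,cy)=(1.0000,0.0000)
member 2 (1-2): L=1.7062, (cx,cy)=(0.4167,-0.9090)
member 3 (1-3): L=1.4100, (cx,cy)=(0.9986,-0.0532)
member 4 (2-3): L=1.6323, (cx,cy)=(0.4270,0.9042)
member 5 (2-4): L=1.4800, (cx,cy)=(1.0000,0.0000)
member 6 (3-4): L=1.6708, (cx,cy)=(0.4686,-0.8834)
member 7 (3-5): L=1.5850, (cx,cy)=(1.0000,0.0044)
member 8 (4-5): L=1.6860, (cx,cy)=(0.4757,0.8796)
member 9 (4-6): L=1.5550, (cx,cy)=(1.0000,0.0000)
member 10 (5-6): L=1.6632, (cx,cy)=(0.4527,-0.8916)
solve A·x = −loads:
  F[0-1] = -1335.4711 N (compression)
  F[0-2] = +1743.9686 N (tension)
  F[1-2] = -780.7959 N (compression)
  F[1-3] = -1600.4247 N (compression)
  F[2-3] = +784.9306 N (tension)
  F[2-4] = +1083.4287 N (tension)
  F[3-4] = -904.0225 N (compression)
  F[3-5] = -839.3448 N (compression)
  F[4-5] = +912.0703 N (tension)
  F[4-6] = +405.4733 N (tension)
  F[5-6] = -895.6056 N (compression)
  Rx@0 = -1099.8300 N
  Ry@0 = +1169.8583 N
  Ry@6 = +798.5617 N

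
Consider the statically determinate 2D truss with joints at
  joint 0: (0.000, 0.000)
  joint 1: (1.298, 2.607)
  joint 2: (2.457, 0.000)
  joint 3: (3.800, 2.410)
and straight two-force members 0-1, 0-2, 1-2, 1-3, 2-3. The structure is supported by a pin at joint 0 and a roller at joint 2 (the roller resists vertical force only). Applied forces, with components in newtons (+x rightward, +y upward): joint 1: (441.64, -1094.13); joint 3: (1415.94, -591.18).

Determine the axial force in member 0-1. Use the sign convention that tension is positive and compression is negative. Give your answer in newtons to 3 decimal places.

1859.378

N=4 nodes, M=5 members, R=3 reactions → 2N=8, M+R=8
member 0 (0-1): L=2.9123, (cx,cy)=(0.4457,0.8952)
member 1 (0-2): L=2.4570, (cx,cy)=(1.0000,0.0000)
member 2 (1-2): L=2.8530, (cx,cy)=(0.4062,-0.9138)
member 3 (1-3): L=2.5097, (cx,cy)=(0.9969,-0.0785)
member 4 (2-3): L=2.7589, (cx,cy)=(0.4868,0.8735)
solve A·x = −loads:
  F[0-1] = +1859.3782 N (tension)
  F[0-2] = +1028.8512 N (tension)
  F[1-2] = -3163.0127 N (compression)
  F[1-3] = +1677.1933 N (tension)
  F[2-3] = -526.0649 N (compression)
  Rx@0 = -1857.5800 N
  Ry@0 = -1664.4806 N
  Ry@2 = +3349.7906 N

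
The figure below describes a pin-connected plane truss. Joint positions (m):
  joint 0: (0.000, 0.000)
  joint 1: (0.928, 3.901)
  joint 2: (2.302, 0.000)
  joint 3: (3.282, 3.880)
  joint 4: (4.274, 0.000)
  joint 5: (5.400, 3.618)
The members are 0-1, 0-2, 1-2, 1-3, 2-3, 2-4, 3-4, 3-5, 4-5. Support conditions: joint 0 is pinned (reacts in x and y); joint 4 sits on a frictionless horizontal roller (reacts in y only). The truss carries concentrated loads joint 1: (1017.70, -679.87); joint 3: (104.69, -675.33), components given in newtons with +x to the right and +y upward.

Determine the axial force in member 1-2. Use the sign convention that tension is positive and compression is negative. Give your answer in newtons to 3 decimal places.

N=6 nodes, M=9 members, R=3 reactions → 2N=12, M+R=12
member 0 (0-1): L=4.0099, (cx,cy)=(0.2314,0.9729)
member 1 (0-2): L=2.3020, (cx,cy)=(1.0000,0.0000)
member 2 (1-2): L=4.1359, (cx,cy)=(0.3322,-0.9432)
member 3 (1-3): L=2.3541, (cx,cy)=(1.0000,-0.0089)
member 4 (2-3): L=4.0018, (cx,cy)=(0.2449,0.9696)
member 5 (2-4): L=1.9720, (cx,cy)=(1.0000,0.0000)
member 6 (3-4): L=4.0048, (cx,cy)=(0.2477,-0.9688)
member 7 (3-5): L=2.1341, (cx,cy)=(0.9924,-0.1228)
member 8 (4-5): L=3.7892, (cx,cy)=(0.2972,0.9548)
solve A·x = −loads:
  F[0-1] = +344.2721 N (tension)
  F[0-2] = +1042.7153 N (tension)
  F[1-2] = -1070.3935 N (compression)
  F[1-3] = -582.4498 N (compression)
  F[2-3] = +1041.3059 N (tension)
  F[2-4] = +432.1146 N (tension)
  F[3-4] = -1744.4908 N (compression)
  F[3-5] = +0.0000 N (tension)
  F[4-5] = -0.0000 N (compression)
  Rx@0 = -1122.3900 N
  Ry@0 = -334.9257 N
  Ry@4 = +1690.1257 N

-1070.394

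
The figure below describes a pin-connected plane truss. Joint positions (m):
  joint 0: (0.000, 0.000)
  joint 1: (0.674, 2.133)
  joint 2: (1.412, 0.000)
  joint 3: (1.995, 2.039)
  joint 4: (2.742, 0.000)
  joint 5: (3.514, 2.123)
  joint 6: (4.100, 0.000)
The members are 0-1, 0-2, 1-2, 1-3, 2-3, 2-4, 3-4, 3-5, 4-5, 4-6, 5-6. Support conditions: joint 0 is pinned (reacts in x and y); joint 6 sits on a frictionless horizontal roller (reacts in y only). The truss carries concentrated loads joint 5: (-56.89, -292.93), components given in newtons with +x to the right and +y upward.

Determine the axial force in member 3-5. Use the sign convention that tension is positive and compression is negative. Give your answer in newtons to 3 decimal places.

N=7 nodes, M=11 members, R=3 reactions → 2N=14, M+R=14
member 0 (0-1): L=2.2370, (cx,cy)=(0.3013,0.9535)
member 1 (0-2): L=1.4120, (cx,cy)=(1.0000,0.0000)
member 2 (1-2): L=2.2571, (cx,cy)=(0.3270,-0.9450)
member 3 (1-3): L=1.3243, (cx,cy)=(0.9975,-0.0710)
member 4 (2-3): L=2.1207, (cx,cy)=(0.2749,0.9615)
member 5 (2-4): L=1.3300, (cx,cy)=(1.0000,0.0000)
member 6 (3-4): L=2.1715, (cx,cy)=(0.3440,-0.9390)
member 7 (3-5): L=1.5213, (cx,cy)=(0.9985,0.0552)
member 8 (4-5): L=2.2590, (cx,cy)=(0.3417,0.9398)
member 9 (4-6): L=1.3580, (cx,cy)=(1.0000,0.0000)
member 10 (5-6): L=2.2024, (cx,cy)=(0.2661,-0.9640)
solve A·x = −loads:
  F[0-1] = -74.8016 N (compression)
  F[0-2] = -34.3521 N (compression)
  F[1-2] = +79.1190 N (tension)
  F[1-3] = -48.5301 N (compression)
  F[2-3] = -77.7664 N (compression)
  F[2-4] = +12.8963 N (tension)
  F[3-4] = +70.4246 N (tension)
  F[3-5] = -94.1559 N (compression)
  F[4-5] = -70.3630 N (compression)
  F[4-6] = +61.1683 N (tension)
  F[5-6] = -229.8915 N (compression)
  Rx@0 = +56.8900 N
  Ry@0 = +71.3255 N
  Ry@6 = +221.6045 N

-94.156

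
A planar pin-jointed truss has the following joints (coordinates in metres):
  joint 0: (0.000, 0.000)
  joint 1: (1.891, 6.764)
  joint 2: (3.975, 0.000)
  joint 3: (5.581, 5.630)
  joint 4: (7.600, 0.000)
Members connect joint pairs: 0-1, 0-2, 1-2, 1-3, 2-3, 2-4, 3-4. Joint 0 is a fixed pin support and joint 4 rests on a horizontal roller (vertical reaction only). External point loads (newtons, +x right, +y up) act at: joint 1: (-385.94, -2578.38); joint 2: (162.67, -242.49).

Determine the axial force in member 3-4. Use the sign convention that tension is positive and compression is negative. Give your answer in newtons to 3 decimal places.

-451.379

N=5 nodes, M=7 members, R=3 reactions → 2N=10, M+R=10
member 0 (0-1): L=7.0234, (cx,cy)=(0.2692,0.9631)
member 1 (0-2): L=3.9750, (cx,cy)=(1.0000,0.0000)
member 2 (1-2): L=7.0778, (cx,cy)=(0.2944,-0.9557)
member 3 (1-3): L=3.8603, (cx,cy)=(0.9559,-0.2938)
member 4 (2-3): L=5.8546, (cx,cy)=(0.2743,0.9616)
member 5 (2-4): L=3.6250, (cx,cy)=(1.0000,0.0000)
member 6 (3-4): L=5.9811, (cx,cy)=(0.3376,-0.9413)
solve A·x = −loads:
  F[0-1] = -2487.8582 N (compression)
  F[0-2] = +446.5718 N (tension)
  F[1-2] = -109.9721 N (compression)
  F[1-3] = -263.1307 N (compression)
  F[2-3] = +361.4523 N (tension)
  F[2-4] = +152.3695 N (tension)
  F[3-4] = -451.3786 N (compression)
  Rx@0 = +223.2700 N
  Ry@0 = +2395.9863 N
  Ry@4 = +424.8837 N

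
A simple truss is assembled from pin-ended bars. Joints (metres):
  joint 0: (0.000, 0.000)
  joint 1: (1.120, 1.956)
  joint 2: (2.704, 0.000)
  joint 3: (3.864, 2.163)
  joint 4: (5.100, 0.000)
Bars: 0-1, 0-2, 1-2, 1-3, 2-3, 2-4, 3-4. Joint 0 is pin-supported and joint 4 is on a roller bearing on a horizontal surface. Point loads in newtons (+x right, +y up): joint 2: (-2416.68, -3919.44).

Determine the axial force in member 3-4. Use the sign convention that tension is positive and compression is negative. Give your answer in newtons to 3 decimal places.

N=5 nodes, M=7 members, R=3 reactions → 2N=10, M+R=10
member 0 (0-1): L=2.2540, (cx,cy)=(0.4969,0.8678)
member 1 (0-2): L=2.7040, (cx,cy)=(1.0000,0.0000)
member 2 (1-2): L=2.5169, (cx,cy)=(0.6293,-0.7771)
member 3 (1-3): L=2.7518, (cx,cy)=(0.9972,0.0752)
member 4 (2-3): L=2.4544, (cx,cy)=(0.4726,0.8813)
member 5 (2-4): L=2.3960, (cx,cy)=(1.0000,0.0000)
member 6 (3-4): L=2.4912, (cx,cy)=(0.4961,-0.8682)
solve A·x = −loads:
  F[0-1] = -2121.8664 N (compression)
  F[0-2] = -1362.3178 N (compression)
  F[1-2] = +2136.5636 N (tension)
  F[1-3] = -2405.7936 N (compression)
  F[2-3] = +2563.4023 N (tension)
  F[2-4] = +1187.4696 N (tension)
  F[3-4] = -2393.4214 N (compression)
  Rx@0 = +2416.6800 N
  Ry@0 = +1841.3683 N
  Ry@4 = +2078.0717 N

-2393.421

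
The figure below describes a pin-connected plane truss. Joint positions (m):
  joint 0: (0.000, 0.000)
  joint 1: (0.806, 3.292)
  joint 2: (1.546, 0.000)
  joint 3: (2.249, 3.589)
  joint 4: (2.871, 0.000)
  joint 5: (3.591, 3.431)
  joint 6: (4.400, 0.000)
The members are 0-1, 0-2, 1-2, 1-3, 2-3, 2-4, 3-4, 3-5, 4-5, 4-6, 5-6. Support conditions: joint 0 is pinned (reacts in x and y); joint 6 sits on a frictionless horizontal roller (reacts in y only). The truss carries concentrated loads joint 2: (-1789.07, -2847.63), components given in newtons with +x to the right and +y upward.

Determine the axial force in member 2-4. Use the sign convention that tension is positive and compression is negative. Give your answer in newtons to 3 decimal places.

N=7 nodes, M=11 members, R=3 reactions → 2N=14, M+R=14
member 0 (0-1): L=3.3892, (cx,cy)=(0.2378,0.9713)
member 1 (0-2): L=1.5460, (cx,cy)=(1.0000,0.0000)
member 2 (1-2): L=3.3741, (cx,cy)=(0.2193,-0.9757)
member 3 (1-3): L=1.4732, (cx,cy)=(0.9795,0.2016)
member 4 (2-3): L=3.6572, (cx,cy)=(0.1922,0.9814)
member 5 (2-4): L=1.3250, (cx,cy)=(1.0000,0.0000)
member 6 (3-4): L=3.6425, (cx,cy)=(0.1708,-0.9853)
member 7 (3-5): L=1.3513, (cx,cy)=(0.9931,-0.1169)
member 8 (4-5): L=3.5057, (cx,cy)=(0.2054,0.9787)
member 9 (4-6): L=1.5290, (cx,cy)=(1.0000,0.0000)
member 10 (5-6): L=3.5251, (cx,cy)=(0.2295,-0.9733)
solve A·x = −loads:
  F[0-1] = -1901.6319 N (compression)
  F[0-2] = -1336.8393 N (compression)
  F[1-2] = +1718.2684 N (tension)
  F[1-3] = -846.4509 N (compression)
  F[2-3] = +1193.4507 N (tension)
  F[2-4] = +599.6631 N (tension)
  F[3-4] = -963.4739 N (compression)
  F[3-5] = -438.1440 N (compression)
  F[4-5] = +970.0005 N (tension)
  F[4-6] = +235.9219 N (tension)
  F[5-6] = -1027.9916 N (compression)
  Rx@0 = +1789.0700 N
  Ry@0 = +1847.0764 N
  Ry@6 = +1000.5536 N

599.663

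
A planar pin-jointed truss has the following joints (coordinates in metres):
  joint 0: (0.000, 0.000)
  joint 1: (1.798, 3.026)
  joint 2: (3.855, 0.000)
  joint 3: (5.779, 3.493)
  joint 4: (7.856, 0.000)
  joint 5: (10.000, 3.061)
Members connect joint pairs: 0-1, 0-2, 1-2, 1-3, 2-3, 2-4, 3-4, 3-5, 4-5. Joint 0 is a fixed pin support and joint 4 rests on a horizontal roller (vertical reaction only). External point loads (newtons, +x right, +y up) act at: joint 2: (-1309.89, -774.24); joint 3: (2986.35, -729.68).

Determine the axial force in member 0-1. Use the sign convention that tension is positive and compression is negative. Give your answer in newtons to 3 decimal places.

N=6 nodes, M=9 members, R=3 reactions → 2N=12, M+R=12
member 0 (0-1): L=3.5199, (cx,cy)=(0.5108,0.8597)
member 1 (0-2): L=3.8550, (cx,cy)=(1.0000,0.0000)
member 2 (1-2): L=3.6590, (cx,cy)=(0.5622,-0.8270)
member 3 (1-3): L=4.0083, (cx,cy)=(0.9932,0.1165)
member 4 (2-3): L=3.9878, (cx,cy)=(0.4825,0.8759)
member 5 (2-4): L=4.0010, (cx,cy)=(1.0000,0.0000)
member 6 (3-4): L=4.0639, (cx,cy)=(0.5111,-0.8595)
member 7 (3-5): L=4.2430, (cx,cy)=(0.9948,-0.1018)
member 8 (4-5): L=3.7372, (cx,cy)=(0.5737,0.8191)
solve A·x = −loads:
  F[0-1] = +861.4556 N (tension)
  F[0-2] = +1236.4160 N (tension)
  F[1-2] = -771.5514 N (compression)
  F[1-3] = +879.7886 N (tension)
  F[2-3] = +1612.3992 N (tension)
  F[2-4] = +1334.6230 N (tension)
  F[3-4] = -2611.3262 N (compression)
  F[3-5] = -0.0000 N (compression)
  F[4-5] = +0.0000 N (tension)
  Rx@0 = -1676.4600 N
  Ry@0 = -740.5857 N
  Ry@4 = +2244.5057 N

861.456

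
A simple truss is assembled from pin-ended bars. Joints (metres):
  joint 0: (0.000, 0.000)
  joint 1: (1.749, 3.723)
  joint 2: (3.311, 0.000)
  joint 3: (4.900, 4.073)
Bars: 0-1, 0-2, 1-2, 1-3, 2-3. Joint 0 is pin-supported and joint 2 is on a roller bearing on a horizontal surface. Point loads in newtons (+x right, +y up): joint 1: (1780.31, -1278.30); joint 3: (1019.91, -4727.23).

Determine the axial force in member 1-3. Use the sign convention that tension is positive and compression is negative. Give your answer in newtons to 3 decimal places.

3012.294

N=4 nodes, M=5 members, R=3 reactions → 2N=8, M+R=8
member 0 (0-1): L=4.1134, (cx,cy)=(0.4252,0.9051)
member 1 (0-2): L=3.3110, (cx,cy)=(1.0000,0.0000)
member 2 (1-2): L=4.0374, (cx,cy)=(0.3869,-0.9221)
member 3 (1-3): L=3.1704, (cx,cy)=(0.9939,0.1104)
member 4 (2-3): L=4.3720, (cx,cy)=(0.3635,0.9316)
solve A·x = −loads:
  F[0-1] = +5438.1794 N (tension)
  F[0-2] = +487.9070 N (tension)
  F[1-2] = -6363.3684 N (compression)
  F[1-3] = +3012.2942 N (tension)
  F[2-3] = -5431.1986 N (compression)
  Rx@0 = -2800.2200 N
  Ry@0 = -4922.0935 N
  Ry@2 = +10927.6235 N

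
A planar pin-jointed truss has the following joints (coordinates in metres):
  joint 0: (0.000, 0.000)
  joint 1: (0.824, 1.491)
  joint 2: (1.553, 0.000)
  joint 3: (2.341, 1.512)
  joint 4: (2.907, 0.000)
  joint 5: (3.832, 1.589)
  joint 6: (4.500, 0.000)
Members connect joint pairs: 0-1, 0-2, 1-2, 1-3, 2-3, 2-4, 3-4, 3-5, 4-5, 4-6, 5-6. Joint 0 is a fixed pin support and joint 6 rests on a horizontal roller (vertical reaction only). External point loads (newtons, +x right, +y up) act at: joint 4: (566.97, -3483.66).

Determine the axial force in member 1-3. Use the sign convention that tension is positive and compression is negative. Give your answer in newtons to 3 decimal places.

N=7 nodes, M=11 members, R=3 reactions → 2N=14, M+R=14
member 0 (0-1): L=1.7035, (cx,cy)=(0.4837,0.8752)
member 1 (0-2): L=1.5530, (cx,cy)=(1.0000,0.0000)
member 2 (1-2): L=1.6597, (cx,cy)=(0.4392,-0.8984)
member 3 (1-3): L=1.5171, (cx,cy)=(0.9999,0.0138)
member 4 (2-3): L=1.7050, (cx,cy)=(0.4622,0.8868)
member 5 (2-4): L=1.3540, (cx,cy)=(1.0000,0.0000)
member 6 (3-4): L=1.6145, (cx,cy)=(0.3506,-0.9365)
member 7 (3-5): L=1.4930, (cx,cy)=(0.9987,0.0516)
member 8 (4-5): L=1.8386, (cx,cy)=(0.5031,0.8642)
member 9 (4-6): L=1.5930, (cx,cy)=(1.0000,0.0000)
member 10 (5-6): L=1.7237, (cx,cy)=(0.3875,-0.9219)
solve A·x = −loads:
  F[0-1] = -1409.0109 N (compression)
  F[0-2] = +1248.5057 N (tension)
  F[1-2] = +1353.0681 N (tension)
  F[1-3] = -1275.9830 N (compression)
  F[2-3] = -1370.7286 N (compression)
  F[2-4] = +2476.3336 N (tension)
  F[3-4] = +1188.5241 N (tension)
  F[3-5] = -2329.1366 N (compression)
  F[4-5] = +2742.9760 N (tension)
  F[4-6] = +946.0647 N (tension)
  F[5-6] = -2441.2166 N (compression)
  Rx@0 = -566.9700 N
  Ry@0 = +1233.2156 N
  Ry@6 = +2250.4444 N

-1275.983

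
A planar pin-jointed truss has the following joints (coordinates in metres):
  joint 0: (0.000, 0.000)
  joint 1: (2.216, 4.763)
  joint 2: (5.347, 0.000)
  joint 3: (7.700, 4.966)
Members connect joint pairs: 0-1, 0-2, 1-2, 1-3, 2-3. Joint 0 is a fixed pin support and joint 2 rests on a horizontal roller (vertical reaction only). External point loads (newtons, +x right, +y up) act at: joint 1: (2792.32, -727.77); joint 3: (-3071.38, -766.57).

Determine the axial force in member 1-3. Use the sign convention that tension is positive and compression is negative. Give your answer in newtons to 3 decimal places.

-2758.398

N=4 nodes, M=5 members, R=3 reactions → 2N=8, M+R=8
member 0 (0-1): L=5.2533, (cx,cy)=(0.4218,0.9067)
member 1 (0-2): L=5.3470, (cx,cy)=(1.0000,0.0000)
member 2 (1-2): L=5.6999, (cx,cy)=(0.5493,-0.8356)
member 3 (1-3): L=5.4878, (cx,cy)=(0.9993,0.0370)
member 4 (2-3): L=5.4952, (cx,cy)=(0.4282,0.9037)
solve A·x = −loads:
  F[0-1] = -500.7363 N (compression)
  F[0-2] = -67.8331 N (compression)
  F[1-2] = -449.7277 N (compression)
  F[1-3] = -2758.3976 N (compression)
  F[2-3] = -735.3552 N (compression)
  Rx@0 = +279.0600 N
  Ry@0 = +454.0044 N
  Ry@2 = +1040.3356 N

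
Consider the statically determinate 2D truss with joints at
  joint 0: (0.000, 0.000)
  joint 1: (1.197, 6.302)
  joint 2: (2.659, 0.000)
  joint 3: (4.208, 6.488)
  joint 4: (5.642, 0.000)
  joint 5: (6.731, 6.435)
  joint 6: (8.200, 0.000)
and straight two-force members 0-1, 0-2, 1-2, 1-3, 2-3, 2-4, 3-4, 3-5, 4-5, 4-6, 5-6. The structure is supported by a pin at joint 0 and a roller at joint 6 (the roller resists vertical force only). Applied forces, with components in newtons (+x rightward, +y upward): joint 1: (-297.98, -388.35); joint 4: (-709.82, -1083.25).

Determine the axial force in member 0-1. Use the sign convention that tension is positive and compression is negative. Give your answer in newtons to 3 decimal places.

-914.656

N=7 nodes, M=11 members, R=3 reactions → 2N=14, M+R=14
member 0 (0-1): L=6.4147, (cx,cy)=(0.1866,0.9824)
member 1 (0-2): L=2.6590, (cx,cy)=(1.0000,0.0000)
member 2 (1-2): L=6.4694, (cx,cy)=(0.2260,-0.9741)
member 3 (1-3): L=3.0167, (cx,cy)=(0.9981,0.0617)
member 4 (2-3): L=6.6703, (cx,cy)=(0.2322,0.9727)
member 5 (2-4): L=2.9830, (cx,cy)=(1.0000,0.0000)
member 6 (3-4): L=6.6446, (cx,cy)=(0.2158,-0.9764)
member 7 (3-5): L=2.5236, (cx,cy)=(0.9998,-0.0210)
member 8 (4-5): L=6.5265, (cx,cy)=(0.1669,0.9860)
member 9 (4-6): L=2.5580, (cx,cy)=(1.0000,0.0000)
member 10 (5-6): L=6.6005, (cx,cy)=(0.2226,-0.9749)
solve A·x = −loads:
  F[0-1] = -914.6557 N (compression)
  F[0-2] = -837.1221 N (compression)
  F[1-2] = +524.3489 N (tension)
  F[1-3] = +8.8222 N (tension)
  F[2-3] = -525.1398 N (compression)
  F[2-4] = -596.6765 N (compression)
  F[3-4] = +527.4374 N (tension)
  F[3-5] = -227.0224 N (compression)
  F[4-5] = +576.3215 N (tension)
  F[4-6] = +130.8083 N (tension)
  F[5-6] = -587.7510 N (compression)
  Rx@0 = +1007.8000 N
  Ry@0 = +898.5901 N
  Ry@6 = +573.0099 N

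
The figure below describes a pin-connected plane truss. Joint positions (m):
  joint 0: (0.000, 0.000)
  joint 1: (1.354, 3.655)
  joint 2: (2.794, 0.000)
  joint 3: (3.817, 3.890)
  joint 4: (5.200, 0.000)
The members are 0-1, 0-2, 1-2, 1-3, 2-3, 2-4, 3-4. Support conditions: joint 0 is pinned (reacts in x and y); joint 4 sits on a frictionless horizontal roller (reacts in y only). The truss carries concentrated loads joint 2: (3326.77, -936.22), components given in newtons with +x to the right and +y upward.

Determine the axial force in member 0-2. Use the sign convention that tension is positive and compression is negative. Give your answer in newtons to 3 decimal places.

3487.243

N=5 nodes, M=7 members, R=3 reactions → 2N=10, M+R=10
member 0 (0-1): L=3.8977, (cx,cy)=(0.3474,0.9377)
member 1 (0-2): L=2.7940, (cx,cy)=(1.0000,0.0000)
member 2 (1-2): L=3.9284, (cx,cy)=(0.3666,-0.9304)
member 3 (1-3): L=2.4742, (cx,cy)=(0.9955,0.0950)
member 4 (2-3): L=4.0223, (cx,cy)=(0.2543,0.9671)
member 5 (2-4): L=2.4060, (cx,cy)=(1.0000,0.0000)
member 6 (3-4): L=4.1285, (cx,cy)=(0.3350,-0.9422)
solve A·x = −loads:
  F[0-1] = -461.9502 N (compression)
  F[0-2] = +3487.2428 N (tension)
  F[1-2] = +432.8610 N (tension)
  F[1-3] = -320.5908 N (compression)
  F[2-3] = +551.6277 N (tension)
  F[2-4] = +178.8437 N (tension)
  F[3-4] = -533.8843 N (compression)
  Rx@0 = -3326.7700 N
  Ry@0 = +433.1818 N
  Ry@4 = +503.0382 N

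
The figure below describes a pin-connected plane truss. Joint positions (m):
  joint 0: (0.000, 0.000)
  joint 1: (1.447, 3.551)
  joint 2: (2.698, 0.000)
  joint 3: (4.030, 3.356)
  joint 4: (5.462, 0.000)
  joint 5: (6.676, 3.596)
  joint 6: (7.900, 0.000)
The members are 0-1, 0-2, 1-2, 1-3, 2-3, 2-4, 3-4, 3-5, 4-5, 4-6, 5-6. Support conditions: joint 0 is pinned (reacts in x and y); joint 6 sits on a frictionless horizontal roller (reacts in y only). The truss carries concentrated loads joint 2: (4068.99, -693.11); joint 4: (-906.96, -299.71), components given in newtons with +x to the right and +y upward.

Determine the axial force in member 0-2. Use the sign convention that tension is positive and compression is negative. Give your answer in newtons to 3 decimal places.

N=7 nodes, M=11 members, R=3 reactions → 2N=14, M+R=14
member 0 (0-1): L=3.8345, (cx,cy)=(0.3774,0.9261)
member 1 (0-2): L=2.6980, (cx,cy)=(1.0000,0.0000)
member 2 (1-2): L=3.7649, (cx,cy)=(0.3323,-0.9432)
member 3 (1-3): L=2.5904, (cx,cy)=(0.9972,-0.0753)
member 4 (2-3): L=3.6107, (cx,cy)=(0.3689,0.9295)
member 5 (2-4): L=2.7640, (cx,cy)=(1.0000,0.0000)
member 6 (3-4): L=3.6487, (cx,cy)=(0.3925,-0.9198)
member 7 (3-5): L=2.6569, (cx,cy)=(0.9959,0.0903)
member 8 (4-5): L=3.7954, (cx,cy)=(0.3199,0.9475)
member 9 (4-6): L=2.4380, (cx,cy)=(1.0000,0.0000)
member 10 (5-6): L=3.7986, (cx,cy)=(0.3222,-0.9467)
solve A·x = −loads:
  F[0-1] = -592.7147 N (compression)
  F[0-2] = +3385.6987 N (tension)
  F[1-2] = +616.2512 N (tension)
  F[1-3] = -429.6547 N (compression)
  F[2-3] = +120.3629 N (tension)
  F[2-4] = -522.9271 N (compression)
  F[3-4] = -187.4156 N (compression)
  F[3-5] = -311.7537 N (compression)
  F[4-5] = +498.2655 N (tension)
  F[4-6] = +151.1032 N (tension)
  F[5-6] = -468.9390 N (compression)
  Rx@0 = -3162.0300 N
  Ry@0 = +548.8926 N
  Ry@6 = +443.9274 N

3385.699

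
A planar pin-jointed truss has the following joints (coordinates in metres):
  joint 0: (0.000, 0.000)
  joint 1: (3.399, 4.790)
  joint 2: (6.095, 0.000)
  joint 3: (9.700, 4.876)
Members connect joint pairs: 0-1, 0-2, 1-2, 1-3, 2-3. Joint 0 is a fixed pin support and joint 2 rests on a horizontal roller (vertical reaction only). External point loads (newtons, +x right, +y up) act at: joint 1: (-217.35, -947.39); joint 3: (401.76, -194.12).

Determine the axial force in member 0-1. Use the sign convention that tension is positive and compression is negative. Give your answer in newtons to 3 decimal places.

-188.402

N=4 nodes, M=5 members, R=3 reactions → 2N=8, M+R=8
member 0 (0-1): L=5.8734, (cx,cy)=(0.5787,0.8155)
member 1 (0-2): L=6.0950, (cx,cy)=(1.0000,0.0000)
member 2 (1-2): L=5.4966, (cx,cy)=(0.4905,-0.8714)
member 3 (1-3): L=6.3016, (cx,cy)=(0.9999,0.0136)
member 4 (2-3): L=6.0639, (cx,cy)=(0.5945,0.8041)
solve A·x = −loads:
  F[0-1] = -188.4015 N (compression)
  F[0-2] = +293.4393 N (tension)
  F[1-2] = -902.2025 N (compression)
  F[1-3] = +550.8896 N (tension)
  F[2-3] = -250.7634 N (compression)
  Rx@0 = -184.4100 N
  Ry@0 = +153.6482 N
  Ry@2 = +987.8618 N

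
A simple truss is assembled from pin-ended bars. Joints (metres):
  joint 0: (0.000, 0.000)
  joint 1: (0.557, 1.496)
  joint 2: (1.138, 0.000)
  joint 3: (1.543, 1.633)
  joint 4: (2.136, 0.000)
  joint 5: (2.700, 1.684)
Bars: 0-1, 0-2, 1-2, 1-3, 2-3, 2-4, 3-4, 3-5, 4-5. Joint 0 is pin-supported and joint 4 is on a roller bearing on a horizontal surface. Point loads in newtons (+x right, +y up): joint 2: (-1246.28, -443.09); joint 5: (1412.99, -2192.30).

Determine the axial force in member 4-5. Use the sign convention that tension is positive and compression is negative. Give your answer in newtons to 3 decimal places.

-2413.299

N=6 nodes, M=9 members, R=3 reactions → 2N=12, M+R=12
member 0 (0-1): L=1.5963, (cx,cy)=(0.3489,0.9372)
member 1 (0-2): L=1.1380, (cx,cy)=(1.0000,0.0000)
member 2 (1-2): L=1.6049, (cx,cy)=(0.3620,-0.9322)
member 3 (1-3): L=0.9955, (cx,cy)=(0.9905,0.1376)
member 4 (2-3): L=1.6825, (cx,cy)=(0.2407,0.9706)
member 5 (2-4): L=0.9980, (cx,cy)=(1.0000,0.0000)
member 6 (3-4): L=1.7373, (cx,cy)=(0.3413,-0.9399)
member 7 (3-5): L=1.1581, (cx,cy)=(0.9990,0.0440)
member 8 (4-5): L=1.7759, (cx,cy)=(0.3176,0.9482)
solve A·x = −loads:
  F[0-1] = +1585.4744 N (tension)
  F[0-2] = -386.5027 N (compression)
  F[1-2] = -1434.1015 N (compression)
  F[1-3] = +1082.6959 N (tension)
  F[2-3] = +1833.8374 N (tension)
  F[2-4] = -100.8398 N (compression)
  F[3-4] = -1949.9564 N (compression)
  F[3-5] = +2181.5190 N (tension)
  F[4-5] = -2413.2990 N (compression)
  Rx@0 = -166.7100 N
  Ry@0 = -1485.8280 N
  Ry@4 = +4121.2180 N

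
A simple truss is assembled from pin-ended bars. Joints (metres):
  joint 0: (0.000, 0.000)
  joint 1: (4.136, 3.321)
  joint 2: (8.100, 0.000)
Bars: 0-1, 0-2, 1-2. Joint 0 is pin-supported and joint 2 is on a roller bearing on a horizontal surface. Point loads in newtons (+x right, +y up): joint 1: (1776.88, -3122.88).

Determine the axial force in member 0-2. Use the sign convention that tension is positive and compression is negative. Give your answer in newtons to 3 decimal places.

2772.911

N=3 nodes, M=3 members, R=3 reactions → 2N=6, M+R=6
member 0 (0-1): L=5.3043, (cx,cy)=(0.7797,0.6261)
member 1 (0-2): L=8.1000, (cx,cy)=(1.0000,0.0000)
member 2 (1-2): L=5.1713, (cx,cy)=(0.7665,-0.6422)
solve A·x = −loads:
  F[0-1] = -1277.3793 N (compression)
  F[0-2] = +2772.9109 N (tension)
  F[1-2] = -3617.4450 N (compression)
  Rx@0 = -1776.8800 N
  Ry@0 = +799.7627 N
  Ry@2 = +2323.1173 N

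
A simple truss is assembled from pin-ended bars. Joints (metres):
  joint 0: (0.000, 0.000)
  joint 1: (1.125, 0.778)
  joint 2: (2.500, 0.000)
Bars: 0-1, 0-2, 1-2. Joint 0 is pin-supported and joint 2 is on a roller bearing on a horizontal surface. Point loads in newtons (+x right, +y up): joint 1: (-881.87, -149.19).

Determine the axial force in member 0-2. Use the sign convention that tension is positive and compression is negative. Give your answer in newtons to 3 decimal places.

N=3 nodes, M=3 members, R=3 reactions → 2N=6, M+R=6
member 0 (0-1): L=1.3678, (cx,cy)=(0.8225,0.5688)
member 1 (0-2): L=2.5000, (cx,cy)=(1.0000,0.0000)
member 2 (1-2): L=1.5798, (cx,cy)=(0.8703,-0.4925)
solve A·x = −loads:
  F[0-1] = -626.7539 N (compression)
  F[0-2] = -366.3764 N (compression)
  F[1-2] = +420.9584 N (tension)
  Rx@0 = +881.8700 N
  Ry@0 = +356.4924 N
  Ry@2 = -207.3024 N

-366.376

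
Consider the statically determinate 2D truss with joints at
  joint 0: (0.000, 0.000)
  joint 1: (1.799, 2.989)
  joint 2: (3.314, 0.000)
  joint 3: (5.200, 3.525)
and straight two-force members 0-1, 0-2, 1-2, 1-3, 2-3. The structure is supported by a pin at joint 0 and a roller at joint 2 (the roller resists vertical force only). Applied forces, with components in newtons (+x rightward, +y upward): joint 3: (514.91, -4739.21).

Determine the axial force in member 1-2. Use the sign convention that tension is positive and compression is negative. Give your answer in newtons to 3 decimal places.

-3049.149

N=4 nodes, M=5 members, R=3 reactions → 2N=8, M+R=8
member 0 (0-1): L=3.4886, (cx,cy)=(0.5157,0.8568)
member 1 (0-2): L=3.3140, (cx,cy)=(1.0000,0.0000)
member 2 (1-2): L=3.3510, (cx,cy)=(0.4521,-0.8920)
member 3 (1-3): L=3.4430, (cx,cy)=(0.9878,0.1557)
member 4 (2-3): L=3.9978, (cx,cy)=(0.4718,0.8817)
solve A·x = −loads:
  F[0-1] = +3787.1650 N (tension)
  F[0-2] = -1438.0385 N (compression)
  F[1-2] = -3049.1492 N (compression)
  F[1-3] = +3372.5914 N (tension)
  F[2-3] = -5970.3745 N (compression)
  Rx@0 = -514.9100 N
  Ry@0 = -3244.7821 N
  Ry@2 = +7983.9921 N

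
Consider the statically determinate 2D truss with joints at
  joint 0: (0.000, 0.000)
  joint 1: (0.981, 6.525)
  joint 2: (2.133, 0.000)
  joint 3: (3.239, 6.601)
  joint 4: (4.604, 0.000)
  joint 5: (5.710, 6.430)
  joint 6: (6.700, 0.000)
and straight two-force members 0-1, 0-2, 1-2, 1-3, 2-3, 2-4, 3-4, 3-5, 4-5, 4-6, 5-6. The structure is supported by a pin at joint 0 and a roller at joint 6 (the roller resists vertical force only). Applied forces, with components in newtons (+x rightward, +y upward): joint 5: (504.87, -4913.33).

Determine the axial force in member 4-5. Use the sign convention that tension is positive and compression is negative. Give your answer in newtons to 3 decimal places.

-257.019

N=7 nodes, M=11 members, R=3 reactions → 2N=14, M+R=14
member 0 (0-1): L=6.5983, (cx,cy)=(0.1487,0.9889)
member 1 (0-2): L=2.1330, (cx,cy)=(1.0000,0.0000)
member 2 (1-2): L=6.6259, (cx,cy)=(0.1739,-0.9848)
member 3 (1-3): L=2.2593, (cx,cy)=(0.9994,0.0336)
member 4 (2-3): L=6.6930, (cx,cy)=(0.1652,0.9863)
member 5 (2-4): L=2.4710, (cx,cy)=(1.0000,0.0000)
member 6 (3-4): L=6.7407, (cx,cy)=(0.2025,-0.9793)
member 7 (3-5): L=2.4769, (cx,cy)=(0.9976,-0.0690)
member 8 (4-5): L=6.5244, (cx,cy)=(0.1695,0.9855)
member 9 (4-6): L=2.0960, (cx,cy)=(1.0000,0.0000)
member 10 (5-6): L=6.5058, (cx,cy)=(0.1522,-0.9884)
solve A·x = −loads:
  F[0-1] = -244.1889 N (compression)
  F[0-2] = +541.1745 N (tension)
  F[1-2] = +242.5276 N (tension)
  F[1-3] = -78.5155 N (compression)
  F[2-3] = -242.1630 N (compression)
  F[2-4] = +623.3577 N (tension)
  F[3-4] = +258.6584 N (tension)
  F[3-5] = -171.2754 N (compression)
  F[4-5] = -257.0192 N (compression)
  F[4-6] = +719.3058 N (tension)
  F[5-6] = -4726.9049 N (compression)
  Rx@0 = -504.8700 N
  Ry@0 = +241.4750 N
  Ry@6 = +4671.8550 N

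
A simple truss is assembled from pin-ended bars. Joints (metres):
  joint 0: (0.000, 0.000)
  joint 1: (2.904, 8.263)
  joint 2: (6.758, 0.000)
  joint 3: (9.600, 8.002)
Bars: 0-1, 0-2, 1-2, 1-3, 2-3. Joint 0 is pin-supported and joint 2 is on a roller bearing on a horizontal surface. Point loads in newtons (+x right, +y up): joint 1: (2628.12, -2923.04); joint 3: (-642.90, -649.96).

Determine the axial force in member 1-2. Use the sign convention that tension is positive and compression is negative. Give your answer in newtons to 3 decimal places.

N=4 nodes, M=5 members, R=3 reactions → 2N=8, M+R=8
member 0 (0-1): L=8.7584, (cx,cy)=(0.3316,0.9434)
member 1 (0-2): L=6.7580, (cx,cy)=(1.0000,0.0000)
member 2 (1-2): L=9.1176, (cx,cy)=(0.4227,-0.9063)
member 3 (1-3): L=6.7011, (cx,cy)=(0.9992,-0.0389)
member 4 (2-3): L=8.4917, (cx,cy)=(0.3347,0.9423)
solve A·x = −loads:
  F[0-1] = +1121.9856 N (tension)
  F[0-2] = +1613.2081 N (tension)
  F[1-2] = -4375.8651 N (compression)
  F[1-3] = -406.7415 N (compression)
  F[2-3] = -706.5474 N (compression)
  Rx@0 = -1985.2200 N
  Ry@0 = -1058.5173 N
  Ry@2 = +4631.5173 N

-4375.865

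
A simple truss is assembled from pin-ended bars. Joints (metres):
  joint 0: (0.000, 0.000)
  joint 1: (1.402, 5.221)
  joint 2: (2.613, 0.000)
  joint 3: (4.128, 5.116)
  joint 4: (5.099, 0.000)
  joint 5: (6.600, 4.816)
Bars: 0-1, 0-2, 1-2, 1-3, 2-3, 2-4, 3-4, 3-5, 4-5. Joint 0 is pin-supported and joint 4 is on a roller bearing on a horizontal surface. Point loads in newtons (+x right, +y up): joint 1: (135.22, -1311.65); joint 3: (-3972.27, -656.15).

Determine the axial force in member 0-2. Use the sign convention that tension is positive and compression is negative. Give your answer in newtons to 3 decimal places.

-2515.069

N=6 nodes, M=9 members, R=3 reactions → 2N=12, M+R=12
member 0 (0-1): L=5.4060, (cx,cy)=(0.2593,0.9658)
member 1 (0-2): L=2.6130, (cx,cy)=(1.0000,0.0000)
member 2 (1-2): L=5.3596, (cx,cy)=(0.2259,-0.9741)
member 3 (1-3): L=2.7280, (cx,cy)=(0.9993,-0.0385)
member 4 (2-3): L=5.3356, (cx,cy)=(0.2839,0.9588)
member 5 (2-4): L=2.4860, (cx,cy)=(1.0000,0.0000)
member 6 (3-4): L=5.2073, (cx,cy)=(0.1865,-0.9825)
member 7 (3-5): L=2.4901, (cx,cy)=(0.9927,-0.1205)
member 8 (4-5): L=5.0445, (cx,cy)=(0.2976,0.9547)
solve A·x = −loads:
  F[0-1] = -5097.4197 N (compression)
  F[0-2] = -2515.0688 N (compression)
  F[1-2] = +3798.7929 N (tension)
  F[1-3] = -2317.2536 N (compression)
  F[2-3] = -3859.3991 N (compression)
  F[2-4] = -560.8897 N (compression)
  F[3-4] = +3007.9692 N (tension)
  F[3-5] = -0.0000 N (compression)
  F[4-5] = +0.0000 N (tension)
  Rx@0 = +3837.0500 N
  Ry@0 = +4923.0126 N
  Ry@4 = -2955.2126 N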